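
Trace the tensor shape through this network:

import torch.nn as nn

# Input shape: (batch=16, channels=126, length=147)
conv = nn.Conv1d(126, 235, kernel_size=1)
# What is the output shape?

Input shape: (16, 126, 147)
Output shape: (16, 235, 147)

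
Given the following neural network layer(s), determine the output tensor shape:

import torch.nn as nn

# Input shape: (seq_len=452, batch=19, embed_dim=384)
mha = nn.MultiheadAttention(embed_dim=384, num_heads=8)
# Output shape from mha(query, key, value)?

Input shape: (452, 19, 384)
Output shape: (452, 19, 384)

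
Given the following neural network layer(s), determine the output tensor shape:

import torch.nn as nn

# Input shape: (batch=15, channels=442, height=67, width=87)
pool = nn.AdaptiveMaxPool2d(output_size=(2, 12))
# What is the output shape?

Input shape: (15, 442, 67, 87)
Output shape: (15, 442, 2, 12)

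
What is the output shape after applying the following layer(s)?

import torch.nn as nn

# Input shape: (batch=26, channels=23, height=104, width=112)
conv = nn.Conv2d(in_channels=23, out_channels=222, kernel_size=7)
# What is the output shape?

Input shape: (26, 23, 104, 112)
Output shape: (26, 222, 98, 106)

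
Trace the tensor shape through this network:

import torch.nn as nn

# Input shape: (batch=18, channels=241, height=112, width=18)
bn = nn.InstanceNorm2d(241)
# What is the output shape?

Input shape: (18, 241, 112, 18)
Output shape: (18, 241, 112, 18)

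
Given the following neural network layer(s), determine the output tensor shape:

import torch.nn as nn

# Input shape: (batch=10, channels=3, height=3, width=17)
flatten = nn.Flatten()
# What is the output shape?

Input shape: (10, 3, 3, 17)
Output shape: (10, 153)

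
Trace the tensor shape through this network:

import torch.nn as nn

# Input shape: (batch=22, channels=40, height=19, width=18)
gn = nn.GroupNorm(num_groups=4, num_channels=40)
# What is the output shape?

Input shape: (22, 40, 19, 18)
Output shape: (22, 40, 19, 18)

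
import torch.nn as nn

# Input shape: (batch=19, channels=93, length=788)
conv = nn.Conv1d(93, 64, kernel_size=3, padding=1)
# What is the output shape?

Input shape: (19, 93, 788)
Output shape: (19, 64, 788)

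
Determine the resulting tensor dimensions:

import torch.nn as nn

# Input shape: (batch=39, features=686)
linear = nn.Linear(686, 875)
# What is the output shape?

Input shape: (39, 686)
Output shape: (39, 875)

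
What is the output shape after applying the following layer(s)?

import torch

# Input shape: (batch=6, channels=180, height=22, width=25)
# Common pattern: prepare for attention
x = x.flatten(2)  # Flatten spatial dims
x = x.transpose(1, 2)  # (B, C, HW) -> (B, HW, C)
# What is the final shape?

Input shape: (6, 180, 22, 25)
  -> after flatten(2): (6, 180, 550)
Output shape: (6, 550, 180)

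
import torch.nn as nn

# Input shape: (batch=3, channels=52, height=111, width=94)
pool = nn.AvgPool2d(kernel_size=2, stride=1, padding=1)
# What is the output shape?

Input shape: (3, 52, 111, 94)
Output shape: (3, 52, 112, 95)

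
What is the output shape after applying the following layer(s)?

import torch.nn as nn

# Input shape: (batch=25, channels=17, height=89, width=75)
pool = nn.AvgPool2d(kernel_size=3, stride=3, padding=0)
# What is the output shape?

Input shape: (25, 17, 89, 75)
Output shape: (25, 17, 29, 25)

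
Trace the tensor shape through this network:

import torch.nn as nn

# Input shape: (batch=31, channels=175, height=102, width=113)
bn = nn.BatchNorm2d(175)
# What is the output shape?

Input shape: (31, 175, 102, 113)
Output shape: (31, 175, 102, 113)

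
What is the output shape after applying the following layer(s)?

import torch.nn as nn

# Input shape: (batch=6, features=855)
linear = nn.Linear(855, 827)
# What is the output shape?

Input shape: (6, 855)
Output shape: (6, 827)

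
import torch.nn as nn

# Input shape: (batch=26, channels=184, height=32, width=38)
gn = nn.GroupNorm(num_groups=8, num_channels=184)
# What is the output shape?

Input shape: (26, 184, 32, 38)
Output shape: (26, 184, 32, 38)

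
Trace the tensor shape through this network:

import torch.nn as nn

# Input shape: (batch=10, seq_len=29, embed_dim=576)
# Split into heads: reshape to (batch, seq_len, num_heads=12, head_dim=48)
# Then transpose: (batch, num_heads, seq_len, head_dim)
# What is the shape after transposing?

Input shape: (10, 29, 576)
  -> after reshape: (10, 29, 12, 48)
Output shape: (10, 12, 29, 48)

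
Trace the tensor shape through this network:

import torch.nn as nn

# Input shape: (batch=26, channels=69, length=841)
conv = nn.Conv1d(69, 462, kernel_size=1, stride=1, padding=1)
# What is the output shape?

Input shape: (26, 69, 841)
Output shape: (26, 462, 843)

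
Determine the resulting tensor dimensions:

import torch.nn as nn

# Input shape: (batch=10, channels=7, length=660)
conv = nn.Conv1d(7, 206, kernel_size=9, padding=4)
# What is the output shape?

Input shape: (10, 7, 660)
Output shape: (10, 206, 660)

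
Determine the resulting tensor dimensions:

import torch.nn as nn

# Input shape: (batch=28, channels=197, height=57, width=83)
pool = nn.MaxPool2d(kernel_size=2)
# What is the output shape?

Input shape: (28, 197, 57, 83)
Output shape: (28, 197, 28, 41)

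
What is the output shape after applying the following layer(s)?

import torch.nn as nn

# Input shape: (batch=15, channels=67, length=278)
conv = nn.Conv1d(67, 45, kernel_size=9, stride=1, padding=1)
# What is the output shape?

Input shape: (15, 67, 278)
Output shape: (15, 45, 272)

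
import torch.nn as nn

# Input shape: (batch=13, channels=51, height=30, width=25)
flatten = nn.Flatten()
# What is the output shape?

Input shape: (13, 51, 30, 25)
Output shape: (13, 38250)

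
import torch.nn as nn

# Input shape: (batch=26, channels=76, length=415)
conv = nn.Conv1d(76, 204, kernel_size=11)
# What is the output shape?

Input shape: (26, 76, 415)
Output shape: (26, 204, 405)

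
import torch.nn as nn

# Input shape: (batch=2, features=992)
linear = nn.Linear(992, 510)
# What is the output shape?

Input shape: (2, 992)
Output shape: (2, 510)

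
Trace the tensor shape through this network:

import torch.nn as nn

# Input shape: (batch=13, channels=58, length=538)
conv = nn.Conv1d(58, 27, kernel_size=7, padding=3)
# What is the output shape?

Input shape: (13, 58, 538)
Output shape: (13, 27, 538)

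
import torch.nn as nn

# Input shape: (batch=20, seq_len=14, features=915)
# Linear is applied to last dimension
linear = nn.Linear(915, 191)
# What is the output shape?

Input shape: (20, 14, 915)
Output shape: (20, 14, 191)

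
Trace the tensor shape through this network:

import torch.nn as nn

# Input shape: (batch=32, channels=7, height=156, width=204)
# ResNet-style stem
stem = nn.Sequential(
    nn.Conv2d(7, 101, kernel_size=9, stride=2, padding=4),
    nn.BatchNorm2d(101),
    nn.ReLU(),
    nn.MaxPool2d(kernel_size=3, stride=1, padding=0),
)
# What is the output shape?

Input shape: (32, 7, 156, 204)
  -> after Conv2d 9x9 stride=2: (32, 101, 78, 102)
Output shape: (32, 101, 76, 100)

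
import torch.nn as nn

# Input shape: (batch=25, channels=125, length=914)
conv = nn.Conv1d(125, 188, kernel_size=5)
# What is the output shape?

Input shape: (25, 125, 914)
Output shape: (25, 188, 910)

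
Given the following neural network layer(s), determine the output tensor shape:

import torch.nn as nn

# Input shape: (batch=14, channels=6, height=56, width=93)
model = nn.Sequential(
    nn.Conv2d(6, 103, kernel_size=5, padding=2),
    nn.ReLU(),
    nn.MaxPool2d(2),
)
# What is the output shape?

Input shape: (14, 6, 56, 93)
  -> after Conv2d: (14, 103, 56, 93)
  -> after ReLU: (14, 103, 56, 93)
Output shape: (14, 103, 28, 46)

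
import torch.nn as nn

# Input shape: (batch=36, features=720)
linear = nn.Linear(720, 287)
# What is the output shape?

Input shape: (36, 720)
Output shape: (36, 287)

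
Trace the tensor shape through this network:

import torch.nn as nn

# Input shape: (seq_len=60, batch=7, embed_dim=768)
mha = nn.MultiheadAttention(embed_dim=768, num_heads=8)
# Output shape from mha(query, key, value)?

Input shape: (60, 7, 768)
Output shape: (60, 7, 768)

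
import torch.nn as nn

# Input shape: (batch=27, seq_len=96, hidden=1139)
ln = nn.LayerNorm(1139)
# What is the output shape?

Input shape: (27, 96, 1139)
Output shape: (27, 96, 1139)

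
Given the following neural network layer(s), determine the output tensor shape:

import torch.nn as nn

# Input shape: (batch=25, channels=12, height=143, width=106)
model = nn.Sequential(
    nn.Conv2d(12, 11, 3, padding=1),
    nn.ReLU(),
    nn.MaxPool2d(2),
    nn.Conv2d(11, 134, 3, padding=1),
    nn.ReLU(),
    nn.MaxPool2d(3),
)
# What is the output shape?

Input shape: (25, 12, 143, 106)
  -> after first Conv2d: (25, 11, 143, 106)
  -> after first MaxPool2d: (25, 11, 71, 53)
  -> after second Conv2d: (25, 134, 71, 53)
Output shape: (25, 134, 23, 17)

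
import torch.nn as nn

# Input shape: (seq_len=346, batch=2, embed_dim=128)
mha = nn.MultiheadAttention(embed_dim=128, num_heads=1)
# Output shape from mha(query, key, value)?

Input shape: (346, 2, 128)
Output shape: (346, 2, 128)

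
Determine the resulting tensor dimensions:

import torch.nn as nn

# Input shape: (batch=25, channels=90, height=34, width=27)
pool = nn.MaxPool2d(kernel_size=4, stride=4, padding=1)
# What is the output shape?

Input shape: (25, 90, 34, 27)
Output shape: (25, 90, 9, 7)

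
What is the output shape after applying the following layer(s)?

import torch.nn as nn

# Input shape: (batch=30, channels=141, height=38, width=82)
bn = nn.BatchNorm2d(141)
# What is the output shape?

Input shape: (30, 141, 38, 82)
Output shape: (30, 141, 38, 82)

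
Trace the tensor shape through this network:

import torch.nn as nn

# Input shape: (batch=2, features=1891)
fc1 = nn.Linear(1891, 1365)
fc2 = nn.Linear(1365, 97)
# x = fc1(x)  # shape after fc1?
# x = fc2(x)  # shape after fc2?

Input shape: (2, 1891)
  -> after fc1: (2, 1365)
Output shape: (2, 97)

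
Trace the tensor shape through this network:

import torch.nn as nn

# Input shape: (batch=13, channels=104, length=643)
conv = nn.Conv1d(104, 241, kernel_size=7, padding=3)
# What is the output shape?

Input shape: (13, 104, 643)
Output shape: (13, 241, 643)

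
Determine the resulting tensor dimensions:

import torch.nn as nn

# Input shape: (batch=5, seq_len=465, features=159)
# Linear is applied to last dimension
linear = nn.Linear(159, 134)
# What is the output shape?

Input shape: (5, 465, 159)
Output shape: (5, 465, 134)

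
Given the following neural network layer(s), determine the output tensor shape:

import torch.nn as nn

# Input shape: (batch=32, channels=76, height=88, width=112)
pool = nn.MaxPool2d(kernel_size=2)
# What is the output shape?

Input shape: (32, 76, 88, 112)
Output shape: (32, 76, 44, 56)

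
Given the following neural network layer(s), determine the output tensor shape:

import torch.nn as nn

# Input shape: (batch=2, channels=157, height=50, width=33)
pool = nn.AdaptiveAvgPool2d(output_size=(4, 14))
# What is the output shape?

Input shape: (2, 157, 50, 33)
Output shape: (2, 157, 4, 14)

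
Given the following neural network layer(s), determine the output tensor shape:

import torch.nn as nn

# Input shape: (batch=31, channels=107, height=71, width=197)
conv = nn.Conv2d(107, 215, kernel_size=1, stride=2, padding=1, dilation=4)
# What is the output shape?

Input shape: (31, 107, 71, 197)
Output shape: (31, 215, 37, 100)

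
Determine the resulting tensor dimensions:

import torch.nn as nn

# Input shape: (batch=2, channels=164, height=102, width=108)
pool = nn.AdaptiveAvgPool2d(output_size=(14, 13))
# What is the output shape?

Input shape: (2, 164, 102, 108)
Output shape: (2, 164, 14, 13)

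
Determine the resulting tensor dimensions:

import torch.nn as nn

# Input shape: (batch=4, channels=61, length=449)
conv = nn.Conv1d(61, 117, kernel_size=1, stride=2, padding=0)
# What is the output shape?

Input shape: (4, 61, 449)
Output shape: (4, 117, 225)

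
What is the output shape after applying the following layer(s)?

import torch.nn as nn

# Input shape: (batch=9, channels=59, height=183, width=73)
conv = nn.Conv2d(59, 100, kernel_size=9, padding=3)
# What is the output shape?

Input shape: (9, 59, 183, 73)
Output shape: (9, 100, 181, 71)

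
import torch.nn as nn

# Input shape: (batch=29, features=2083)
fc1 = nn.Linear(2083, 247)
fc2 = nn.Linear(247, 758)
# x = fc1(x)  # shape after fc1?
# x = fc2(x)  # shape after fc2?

Input shape: (29, 2083)
  -> after fc1: (29, 247)
Output shape: (29, 758)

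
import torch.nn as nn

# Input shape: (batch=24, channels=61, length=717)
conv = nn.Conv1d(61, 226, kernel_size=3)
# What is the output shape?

Input shape: (24, 61, 717)
Output shape: (24, 226, 715)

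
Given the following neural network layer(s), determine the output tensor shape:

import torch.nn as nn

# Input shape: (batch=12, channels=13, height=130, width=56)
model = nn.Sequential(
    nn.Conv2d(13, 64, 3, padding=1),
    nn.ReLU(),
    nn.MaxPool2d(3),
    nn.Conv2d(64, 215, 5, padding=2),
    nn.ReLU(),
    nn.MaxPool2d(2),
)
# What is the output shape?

Input shape: (12, 13, 130, 56)
  -> after first Conv2d: (12, 64, 130, 56)
  -> after first MaxPool2d: (12, 64, 43, 18)
  -> after second Conv2d: (12, 215, 43, 18)
Output shape: (12, 215, 21, 9)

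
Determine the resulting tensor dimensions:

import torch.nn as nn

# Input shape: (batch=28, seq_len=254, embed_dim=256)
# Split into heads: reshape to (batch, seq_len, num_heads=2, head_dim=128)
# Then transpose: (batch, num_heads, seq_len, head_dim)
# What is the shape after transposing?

Input shape: (28, 254, 256)
  -> after reshape: (28, 254, 2, 128)
Output shape: (28, 2, 254, 128)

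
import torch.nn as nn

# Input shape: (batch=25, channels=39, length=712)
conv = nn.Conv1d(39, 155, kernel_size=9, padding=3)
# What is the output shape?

Input shape: (25, 39, 712)
Output shape: (25, 155, 710)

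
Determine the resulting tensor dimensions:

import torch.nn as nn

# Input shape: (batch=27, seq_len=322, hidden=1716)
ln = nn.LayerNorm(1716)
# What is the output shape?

Input shape: (27, 322, 1716)
Output shape: (27, 322, 1716)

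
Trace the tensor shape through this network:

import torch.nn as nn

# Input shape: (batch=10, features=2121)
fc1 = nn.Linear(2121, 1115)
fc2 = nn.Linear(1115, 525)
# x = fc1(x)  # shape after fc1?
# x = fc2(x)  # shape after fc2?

Input shape: (10, 2121)
  -> after fc1: (10, 1115)
Output shape: (10, 525)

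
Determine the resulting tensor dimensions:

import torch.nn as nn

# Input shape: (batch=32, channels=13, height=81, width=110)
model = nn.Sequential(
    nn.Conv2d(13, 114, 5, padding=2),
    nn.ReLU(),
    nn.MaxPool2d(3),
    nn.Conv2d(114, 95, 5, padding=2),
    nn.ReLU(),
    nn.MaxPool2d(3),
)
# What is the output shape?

Input shape: (32, 13, 81, 110)
  -> after first Conv2d: (32, 114, 81, 110)
  -> after first MaxPool2d: (32, 114, 27, 36)
  -> after second Conv2d: (32, 95, 27, 36)
Output shape: (32, 95, 9, 12)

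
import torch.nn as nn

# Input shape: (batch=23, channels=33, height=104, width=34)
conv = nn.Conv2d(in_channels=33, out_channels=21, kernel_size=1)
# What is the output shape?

Input shape: (23, 33, 104, 34)
Output shape: (23, 21, 104, 34)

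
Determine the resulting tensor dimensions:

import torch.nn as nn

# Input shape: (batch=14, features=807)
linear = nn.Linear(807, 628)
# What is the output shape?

Input shape: (14, 807)
Output shape: (14, 628)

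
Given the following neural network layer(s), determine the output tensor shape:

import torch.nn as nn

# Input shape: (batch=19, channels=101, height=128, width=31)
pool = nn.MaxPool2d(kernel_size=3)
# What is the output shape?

Input shape: (19, 101, 128, 31)
Output shape: (19, 101, 42, 10)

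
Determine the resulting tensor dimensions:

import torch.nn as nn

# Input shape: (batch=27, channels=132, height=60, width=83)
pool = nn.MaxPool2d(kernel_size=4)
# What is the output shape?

Input shape: (27, 132, 60, 83)
Output shape: (27, 132, 15, 20)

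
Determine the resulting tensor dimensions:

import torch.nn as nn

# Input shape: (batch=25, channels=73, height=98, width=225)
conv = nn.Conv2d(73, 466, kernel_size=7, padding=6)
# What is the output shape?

Input shape: (25, 73, 98, 225)
Output shape: (25, 466, 104, 231)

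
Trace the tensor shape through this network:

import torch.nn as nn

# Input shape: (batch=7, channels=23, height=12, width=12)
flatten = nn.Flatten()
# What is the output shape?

Input shape: (7, 23, 12, 12)
Output shape: (7, 3312)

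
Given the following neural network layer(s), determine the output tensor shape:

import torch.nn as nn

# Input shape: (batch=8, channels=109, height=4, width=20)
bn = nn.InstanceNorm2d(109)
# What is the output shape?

Input shape: (8, 109, 4, 20)
Output shape: (8, 109, 4, 20)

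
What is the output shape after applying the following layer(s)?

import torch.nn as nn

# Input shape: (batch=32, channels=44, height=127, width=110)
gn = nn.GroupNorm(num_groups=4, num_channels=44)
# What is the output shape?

Input shape: (32, 44, 127, 110)
Output shape: (32, 44, 127, 110)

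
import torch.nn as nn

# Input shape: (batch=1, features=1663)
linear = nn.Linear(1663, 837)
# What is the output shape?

Input shape: (1, 1663)
Output shape: (1, 837)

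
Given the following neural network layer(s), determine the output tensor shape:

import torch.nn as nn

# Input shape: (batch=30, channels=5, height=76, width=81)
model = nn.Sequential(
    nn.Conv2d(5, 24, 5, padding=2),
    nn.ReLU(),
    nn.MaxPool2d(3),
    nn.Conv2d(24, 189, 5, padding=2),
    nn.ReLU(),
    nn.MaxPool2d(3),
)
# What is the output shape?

Input shape: (30, 5, 76, 81)
  -> after first Conv2d: (30, 24, 76, 81)
  -> after first MaxPool2d: (30, 24, 25, 27)
  -> after second Conv2d: (30, 189, 25, 27)
Output shape: (30, 189, 8, 9)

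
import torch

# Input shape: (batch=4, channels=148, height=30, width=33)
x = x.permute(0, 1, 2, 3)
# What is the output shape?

Input shape: (4, 148, 30, 33)
Output shape: (4, 148, 30, 33)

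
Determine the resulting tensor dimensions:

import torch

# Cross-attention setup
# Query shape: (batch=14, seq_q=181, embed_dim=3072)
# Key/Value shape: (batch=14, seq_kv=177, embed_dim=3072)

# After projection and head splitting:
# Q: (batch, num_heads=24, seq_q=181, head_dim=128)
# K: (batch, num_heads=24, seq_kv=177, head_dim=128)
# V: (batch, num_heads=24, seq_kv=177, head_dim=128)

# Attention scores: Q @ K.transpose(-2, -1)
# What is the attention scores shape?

Input shape: (14, 181, 3072)
Output shape: (14, 24, 181, 177)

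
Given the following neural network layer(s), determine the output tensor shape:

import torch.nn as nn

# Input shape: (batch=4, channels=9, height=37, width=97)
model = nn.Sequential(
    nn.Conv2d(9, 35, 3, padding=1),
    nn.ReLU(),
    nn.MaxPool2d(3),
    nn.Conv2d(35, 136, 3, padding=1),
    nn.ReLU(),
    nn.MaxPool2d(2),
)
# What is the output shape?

Input shape: (4, 9, 37, 97)
  -> after first Conv2d: (4, 35, 37, 97)
  -> after first MaxPool2d: (4, 35, 12, 32)
  -> after second Conv2d: (4, 136, 12, 32)
Output shape: (4, 136, 6, 16)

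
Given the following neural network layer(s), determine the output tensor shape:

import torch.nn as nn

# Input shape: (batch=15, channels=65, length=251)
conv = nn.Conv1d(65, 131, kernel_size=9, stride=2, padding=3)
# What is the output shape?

Input shape: (15, 65, 251)
Output shape: (15, 131, 125)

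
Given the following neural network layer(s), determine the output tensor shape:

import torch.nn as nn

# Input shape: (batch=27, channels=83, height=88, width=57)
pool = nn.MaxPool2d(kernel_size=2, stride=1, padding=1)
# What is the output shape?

Input shape: (27, 83, 88, 57)
Output shape: (27, 83, 89, 58)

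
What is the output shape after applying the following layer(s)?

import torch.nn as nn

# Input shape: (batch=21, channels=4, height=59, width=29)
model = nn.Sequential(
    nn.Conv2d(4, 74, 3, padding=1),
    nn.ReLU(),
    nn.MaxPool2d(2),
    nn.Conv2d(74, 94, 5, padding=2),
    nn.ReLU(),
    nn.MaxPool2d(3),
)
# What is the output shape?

Input shape: (21, 4, 59, 29)
  -> after first Conv2d: (21, 74, 59, 29)
  -> after first MaxPool2d: (21, 74, 29, 14)
  -> after second Conv2d: (21, 94, 29, 14)
Output shape: (21, 94, 9, 4)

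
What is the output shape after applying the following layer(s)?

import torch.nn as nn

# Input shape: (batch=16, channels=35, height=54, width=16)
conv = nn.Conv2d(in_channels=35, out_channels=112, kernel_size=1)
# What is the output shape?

Input shape: (16, 35, 54, 16)
Output shape: (16, 112, 54, 16)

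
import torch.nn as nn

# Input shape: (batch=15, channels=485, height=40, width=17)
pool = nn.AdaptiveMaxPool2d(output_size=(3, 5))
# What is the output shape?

Input shape: (15, 485, 40, 17)
Output shape: (15, 485, 3, 5)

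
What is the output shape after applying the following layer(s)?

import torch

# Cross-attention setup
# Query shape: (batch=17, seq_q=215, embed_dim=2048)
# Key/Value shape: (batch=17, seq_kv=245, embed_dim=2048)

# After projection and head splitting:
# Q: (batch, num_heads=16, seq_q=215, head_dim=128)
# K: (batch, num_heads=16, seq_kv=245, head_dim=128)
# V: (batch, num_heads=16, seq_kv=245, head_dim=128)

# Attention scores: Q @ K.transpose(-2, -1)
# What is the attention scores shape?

Input shape: (17, 215, 2048)
Output shape: (17, 16, 215, 245)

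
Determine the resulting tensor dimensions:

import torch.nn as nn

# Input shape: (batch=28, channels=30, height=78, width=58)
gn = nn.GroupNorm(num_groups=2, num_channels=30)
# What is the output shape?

Input shape: (28, 30, 78, 58)
Output shape: (28, 30, 78, 58)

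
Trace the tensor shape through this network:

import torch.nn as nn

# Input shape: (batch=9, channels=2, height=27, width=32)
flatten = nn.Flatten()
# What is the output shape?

Input shape: (9, 2, 27, 32)
Output shape: (9, 1728)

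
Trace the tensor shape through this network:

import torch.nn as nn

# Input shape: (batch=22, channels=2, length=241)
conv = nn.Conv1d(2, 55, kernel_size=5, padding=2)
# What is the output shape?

Input shape: (22, 2, 241)
Output shape: (22, 55, 241)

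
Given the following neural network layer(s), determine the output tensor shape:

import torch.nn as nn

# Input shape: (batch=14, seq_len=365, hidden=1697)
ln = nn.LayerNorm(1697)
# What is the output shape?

Input shape: (14, 365, 1697)
Output shape: (14, 365, 1697)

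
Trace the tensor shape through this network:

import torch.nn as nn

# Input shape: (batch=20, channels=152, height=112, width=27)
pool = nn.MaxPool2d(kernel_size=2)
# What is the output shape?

Input shape: (20, 152, 112, 27)
Output shape: (20, 152, 56, 13)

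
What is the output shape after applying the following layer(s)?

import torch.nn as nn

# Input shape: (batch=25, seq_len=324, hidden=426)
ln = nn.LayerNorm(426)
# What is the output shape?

Input shape: (25, 324, 426)
Output shape: (25, 324, 426)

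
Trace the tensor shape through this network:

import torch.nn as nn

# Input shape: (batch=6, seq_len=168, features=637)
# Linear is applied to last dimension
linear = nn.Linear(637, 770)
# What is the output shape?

Input shape: (6, 168, 637)
Output shape: (6, 168, 770)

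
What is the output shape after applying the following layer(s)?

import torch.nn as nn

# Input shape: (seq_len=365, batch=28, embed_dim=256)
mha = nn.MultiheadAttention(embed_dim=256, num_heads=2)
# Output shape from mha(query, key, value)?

Input shape: (365, 28, 256)
Output shape: (365, 28, 256)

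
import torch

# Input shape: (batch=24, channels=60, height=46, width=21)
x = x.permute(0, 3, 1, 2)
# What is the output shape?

Input shape: (24, 60, 46, 21)
Output shape: (24, 21, 60, 46)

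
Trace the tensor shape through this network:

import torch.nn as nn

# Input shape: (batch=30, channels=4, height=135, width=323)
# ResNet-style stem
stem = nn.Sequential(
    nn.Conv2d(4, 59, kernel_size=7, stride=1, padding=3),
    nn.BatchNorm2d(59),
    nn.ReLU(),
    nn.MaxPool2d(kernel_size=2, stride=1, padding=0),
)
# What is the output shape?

Input shape: (30, 4, 135, 323)
  -> after Conv2d 7x7 stride=1: (30, 59, 135, 323)
Output shape: (30, 59, 134, 322)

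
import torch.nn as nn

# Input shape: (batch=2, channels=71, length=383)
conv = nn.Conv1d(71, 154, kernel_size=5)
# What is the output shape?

Input shape: (2, 71, 383)
Output shape: (2, 154, 379)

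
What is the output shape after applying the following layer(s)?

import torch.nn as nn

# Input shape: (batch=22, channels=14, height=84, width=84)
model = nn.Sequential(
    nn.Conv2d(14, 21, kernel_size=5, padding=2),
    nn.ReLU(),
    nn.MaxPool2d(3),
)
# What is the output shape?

Input shape: (22, 14, 84, 84)
  -> after Conv2d: (22, 21, 84, 84)
  -> after ReLU: (22, 21, 84, 84)
Output shape: (22, 21, 28, 28)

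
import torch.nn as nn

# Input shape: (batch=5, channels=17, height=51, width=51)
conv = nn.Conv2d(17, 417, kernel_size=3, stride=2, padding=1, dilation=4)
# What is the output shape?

Input shape: (5, 17, 51, 51)
Output shape: (5, 417, 23, 23)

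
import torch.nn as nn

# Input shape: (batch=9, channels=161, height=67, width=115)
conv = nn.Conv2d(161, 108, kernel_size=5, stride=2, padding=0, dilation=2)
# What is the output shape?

Input shape: (9, 161, 67, 115)
Output shape: (9, 108, 30, 54)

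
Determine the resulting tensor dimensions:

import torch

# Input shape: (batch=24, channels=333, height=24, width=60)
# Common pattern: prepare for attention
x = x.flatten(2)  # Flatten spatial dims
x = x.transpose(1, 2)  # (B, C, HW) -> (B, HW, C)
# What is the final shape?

Input shape: (24, 333, 24, 60)
  -> after flatten(2): (24, 333, 1440)
Output shape: (24, 1440, 333)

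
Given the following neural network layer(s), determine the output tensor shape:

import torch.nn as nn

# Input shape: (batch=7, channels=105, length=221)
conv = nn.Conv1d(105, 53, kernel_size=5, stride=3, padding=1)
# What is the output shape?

Input shape: (7, 105, 221)
Output shape: (7, 53, 73)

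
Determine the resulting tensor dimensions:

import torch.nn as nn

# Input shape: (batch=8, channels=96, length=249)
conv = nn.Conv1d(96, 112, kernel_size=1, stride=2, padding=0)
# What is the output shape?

Input shape: (8, 96, 249)
Output shape: (8, 112, 125)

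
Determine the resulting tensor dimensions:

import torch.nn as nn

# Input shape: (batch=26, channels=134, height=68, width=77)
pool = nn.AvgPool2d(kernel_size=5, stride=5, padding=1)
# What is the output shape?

Input shape: (26, 134, 68, 77)
Output shape: (26, 134, 14, 15)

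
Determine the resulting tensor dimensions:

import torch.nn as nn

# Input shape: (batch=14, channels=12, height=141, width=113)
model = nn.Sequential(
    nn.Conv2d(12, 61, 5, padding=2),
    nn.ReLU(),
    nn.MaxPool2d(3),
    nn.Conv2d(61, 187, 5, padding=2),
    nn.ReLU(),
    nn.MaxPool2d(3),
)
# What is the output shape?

Input shape: (14, 12, 141, 113)
  -> after first Conv2d: (14, 61, 141, 113)
  -> after first MaxPool2d: (14, 61, 47, 37)
  -> after second Conv2d: (14, 187, 47, 37)
Output shape: (14, 187, 15, 12)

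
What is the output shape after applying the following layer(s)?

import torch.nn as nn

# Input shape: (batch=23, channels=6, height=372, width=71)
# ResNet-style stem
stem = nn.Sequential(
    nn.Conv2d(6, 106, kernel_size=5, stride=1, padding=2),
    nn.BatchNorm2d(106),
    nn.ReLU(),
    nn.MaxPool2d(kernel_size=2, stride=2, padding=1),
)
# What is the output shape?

Input shape: (23, 6, 372, 71)
  -> after Conv2d 5x5 stride=1: (23, 106, 372, 71)
Output shape: (23, 106, 187, 36)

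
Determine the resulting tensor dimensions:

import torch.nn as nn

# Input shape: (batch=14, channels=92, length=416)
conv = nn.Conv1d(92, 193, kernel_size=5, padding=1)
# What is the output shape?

Input shape: (14, 92, 416)
Output shape: (14, 193, 414)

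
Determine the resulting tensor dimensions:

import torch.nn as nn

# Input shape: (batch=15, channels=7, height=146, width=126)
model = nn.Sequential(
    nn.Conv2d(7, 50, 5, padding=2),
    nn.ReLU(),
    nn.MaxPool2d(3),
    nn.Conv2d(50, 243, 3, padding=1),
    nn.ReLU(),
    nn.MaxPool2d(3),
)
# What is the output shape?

Input shape: (15, 7, 146, 126)
  -> after first Conv2d: (15, 50, 146, 126)
  -> after first MaxPool2d: (15, 50, 48, 42)
  -> after second Conv2d: (15, 243, 48, 42)
Output shape: (15, 243, 16, 14)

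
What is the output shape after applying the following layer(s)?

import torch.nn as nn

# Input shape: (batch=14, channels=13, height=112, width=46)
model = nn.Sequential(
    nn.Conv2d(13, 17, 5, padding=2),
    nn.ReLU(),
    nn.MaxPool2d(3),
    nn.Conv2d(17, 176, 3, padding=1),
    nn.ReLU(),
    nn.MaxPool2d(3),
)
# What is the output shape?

Input shape: (14, 13, 112, 46)
  -> after first Conv2d: (14, 17, 112, 46)
  -> after first MaxPool2d: (14, 17, 37, 15)
  -> after second Conv2d: (14, 176, 37, 15)
Output shape: (14, 176, 12, 5)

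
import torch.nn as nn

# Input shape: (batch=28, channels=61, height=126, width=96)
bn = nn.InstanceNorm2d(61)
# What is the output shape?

Input shape: (28, 61, 126, 96)
Output shape: (28, 61, 126, 96)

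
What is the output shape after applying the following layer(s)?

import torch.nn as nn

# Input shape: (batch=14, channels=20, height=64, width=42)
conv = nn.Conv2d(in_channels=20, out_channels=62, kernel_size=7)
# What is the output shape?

Input shape: (14, 20, 64, 42)
Output shape: (14, 62, 58, 36)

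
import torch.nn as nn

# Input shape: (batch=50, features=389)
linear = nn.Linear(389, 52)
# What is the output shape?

Input shape: (50, 389)
Output shape: (50, 52)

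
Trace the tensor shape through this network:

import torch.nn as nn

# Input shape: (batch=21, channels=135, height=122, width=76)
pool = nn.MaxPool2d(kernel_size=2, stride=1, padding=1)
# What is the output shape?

Input shape: (21, 135, 122, 76)
Output shape: (21, 135, 123, 77)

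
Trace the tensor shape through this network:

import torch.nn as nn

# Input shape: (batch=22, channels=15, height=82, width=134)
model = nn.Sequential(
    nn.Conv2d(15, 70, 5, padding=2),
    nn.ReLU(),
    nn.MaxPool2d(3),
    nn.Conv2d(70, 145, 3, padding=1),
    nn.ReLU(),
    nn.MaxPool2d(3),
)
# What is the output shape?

Input shape: (22, 15, 82, 134)
  -> after first Conv2d: (22, 70, 82, 134)
  -> after first MaxPool2d: (22, 70, 27, 44)
  -> after second Conv2d: (22, 145, 27, 44)
Output shape: (22, 145, 9, 14)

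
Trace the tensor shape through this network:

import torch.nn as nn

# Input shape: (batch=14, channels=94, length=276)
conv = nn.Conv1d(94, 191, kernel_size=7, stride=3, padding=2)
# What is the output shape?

Input shape: (14, 94, 276)
Output shape: (14, 191, 92)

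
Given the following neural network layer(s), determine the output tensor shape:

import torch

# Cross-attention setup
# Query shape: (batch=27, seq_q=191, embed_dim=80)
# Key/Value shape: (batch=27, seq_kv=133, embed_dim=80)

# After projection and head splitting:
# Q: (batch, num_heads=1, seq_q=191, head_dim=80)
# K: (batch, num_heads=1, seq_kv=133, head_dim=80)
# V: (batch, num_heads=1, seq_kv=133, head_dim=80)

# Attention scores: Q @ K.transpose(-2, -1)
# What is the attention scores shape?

Input shape: (27, 191, 80)
Output shape: (27, 1, 191, 133)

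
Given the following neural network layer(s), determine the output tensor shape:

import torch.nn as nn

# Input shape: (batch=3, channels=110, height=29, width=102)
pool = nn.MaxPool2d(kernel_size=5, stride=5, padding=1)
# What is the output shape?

Input shape: (3, 110, 29, 102)
Output shape: (3, 110, 6, 20)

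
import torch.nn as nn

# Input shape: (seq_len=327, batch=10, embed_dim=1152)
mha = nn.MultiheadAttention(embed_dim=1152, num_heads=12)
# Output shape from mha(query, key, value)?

Input shape: (327, 10, 1152)
Output shape: (327, 10, 1152)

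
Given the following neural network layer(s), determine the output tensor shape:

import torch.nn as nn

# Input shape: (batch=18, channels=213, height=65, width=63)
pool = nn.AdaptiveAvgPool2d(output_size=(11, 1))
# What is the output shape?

Input shape: (18, 213, 65, 63)
Output shape: (18, 213, 11, 1)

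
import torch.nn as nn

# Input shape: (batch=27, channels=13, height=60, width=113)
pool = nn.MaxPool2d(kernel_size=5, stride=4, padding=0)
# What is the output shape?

Input shape: (27, 13, 60, 113)
Output shape: (27, 13, 14, 28)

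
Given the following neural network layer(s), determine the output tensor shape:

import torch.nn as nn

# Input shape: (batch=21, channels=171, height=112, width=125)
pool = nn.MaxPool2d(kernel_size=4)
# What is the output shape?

Input shape: (21, 171, 112, 125)
Output shape: (21, 171, 28, 31)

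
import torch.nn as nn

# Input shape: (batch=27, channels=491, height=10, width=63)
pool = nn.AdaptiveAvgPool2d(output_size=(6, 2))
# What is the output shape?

Input shape: (27, 491, 10, 63)
Output shape: (27, 491, 6, 2)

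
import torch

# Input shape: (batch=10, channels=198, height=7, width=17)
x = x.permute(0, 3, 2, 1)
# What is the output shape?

Input shape: (10, 198, 7, 17)
Output shape: (10, 17, 7, 198)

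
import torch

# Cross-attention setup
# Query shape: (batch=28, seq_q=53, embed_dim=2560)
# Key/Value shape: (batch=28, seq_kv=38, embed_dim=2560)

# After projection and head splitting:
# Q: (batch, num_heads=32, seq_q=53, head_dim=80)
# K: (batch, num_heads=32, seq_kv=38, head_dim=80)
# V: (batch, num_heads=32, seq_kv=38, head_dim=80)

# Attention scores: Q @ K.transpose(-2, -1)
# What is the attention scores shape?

Input shape: (28, 53, 2560)
Output shape: (28, 32, 53, 38)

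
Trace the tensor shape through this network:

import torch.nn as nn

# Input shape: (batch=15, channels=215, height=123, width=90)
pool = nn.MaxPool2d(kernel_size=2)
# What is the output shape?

Input shape: (15, 215, 123, 90)
Output shape: (15, 215, 61, 45)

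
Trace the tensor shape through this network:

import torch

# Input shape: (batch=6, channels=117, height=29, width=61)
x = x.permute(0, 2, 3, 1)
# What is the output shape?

Input shape: (6, 117, 29, 61)
Output shape: (6, 29, 61, 117)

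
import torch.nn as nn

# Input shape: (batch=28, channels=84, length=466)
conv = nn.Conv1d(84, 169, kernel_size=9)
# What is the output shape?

Input shape: (28, 84, 466)
Output shape: (28, 169, 458)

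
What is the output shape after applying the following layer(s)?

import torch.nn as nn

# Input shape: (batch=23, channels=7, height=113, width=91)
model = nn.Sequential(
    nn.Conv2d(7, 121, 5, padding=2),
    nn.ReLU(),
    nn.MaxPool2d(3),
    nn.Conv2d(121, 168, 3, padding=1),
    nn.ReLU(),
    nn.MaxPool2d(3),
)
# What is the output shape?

Input shape: (23, 7, 113, 91)
  -> after first Conv2d: (23, 121, 113, 91)
  -> after first MaxPool2d: (23, 121, 37, 30)
  -> after second Conv2d: (23, 168, 37, 30)
Output shape: (23, 168, 12, 10)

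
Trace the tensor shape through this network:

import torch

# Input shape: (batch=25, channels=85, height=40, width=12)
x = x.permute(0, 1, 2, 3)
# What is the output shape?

Input shape: (25, 85, 40, 12)
Output shape: (25, 85, 40, 12)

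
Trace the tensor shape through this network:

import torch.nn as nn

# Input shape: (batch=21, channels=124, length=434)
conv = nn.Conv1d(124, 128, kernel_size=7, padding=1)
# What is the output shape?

Input shape: (21, 124, 434)
Output shape: (21, 128, 430)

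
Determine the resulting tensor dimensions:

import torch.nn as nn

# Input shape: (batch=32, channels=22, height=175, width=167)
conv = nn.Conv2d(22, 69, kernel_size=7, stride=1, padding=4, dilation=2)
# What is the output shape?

Input shape: (32, 22, 175, 167)
Output shape: (32, 69, 171, 163)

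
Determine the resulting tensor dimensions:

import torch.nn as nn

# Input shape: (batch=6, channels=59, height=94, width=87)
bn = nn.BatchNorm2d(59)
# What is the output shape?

Input shape: (6, 59, 94, 87)
Output shape: (6, 59, 94, 87)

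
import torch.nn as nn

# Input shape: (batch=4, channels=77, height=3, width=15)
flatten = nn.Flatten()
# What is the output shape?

Input shape: (4, 77, 3, 15)
Output shape: (4, 3465)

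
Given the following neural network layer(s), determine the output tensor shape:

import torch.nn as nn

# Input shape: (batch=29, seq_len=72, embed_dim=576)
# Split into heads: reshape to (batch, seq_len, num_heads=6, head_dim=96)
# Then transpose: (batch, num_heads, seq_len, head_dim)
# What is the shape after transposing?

Input shape: (29, 72, 576)
  -> after reshape: (29, 72, 6, 96)
Output shape: (29, 6, 72, 96)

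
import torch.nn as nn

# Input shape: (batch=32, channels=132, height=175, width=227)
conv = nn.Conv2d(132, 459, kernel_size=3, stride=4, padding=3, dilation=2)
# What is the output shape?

Input shape: (32, 132, 175, 227)
Output shape: (32, 459, 45, 58)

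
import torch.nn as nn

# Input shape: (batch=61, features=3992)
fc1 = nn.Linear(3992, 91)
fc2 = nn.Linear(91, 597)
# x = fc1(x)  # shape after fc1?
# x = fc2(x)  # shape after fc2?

Input shape: (61, 3992)
  -> after fc1: (61, 91)
Output shape: (61, 597)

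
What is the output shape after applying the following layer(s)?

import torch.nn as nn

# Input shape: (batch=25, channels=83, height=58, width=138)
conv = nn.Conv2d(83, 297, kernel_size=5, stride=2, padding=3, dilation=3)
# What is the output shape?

Input shape: (25, 83, 58, 138)
Output shape: (25, 297, 26, 66)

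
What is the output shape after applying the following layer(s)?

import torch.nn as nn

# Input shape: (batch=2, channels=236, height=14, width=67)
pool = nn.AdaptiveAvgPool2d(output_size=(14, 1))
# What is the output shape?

Input shape: (2, 236, 14, 67)
Output shape: (2, 236, 14, 1)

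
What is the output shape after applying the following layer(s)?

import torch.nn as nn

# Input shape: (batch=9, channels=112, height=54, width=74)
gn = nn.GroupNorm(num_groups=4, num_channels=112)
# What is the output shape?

Input shape: (9, 112, 54, 74)
Output shape: (9, 112, 54, 74)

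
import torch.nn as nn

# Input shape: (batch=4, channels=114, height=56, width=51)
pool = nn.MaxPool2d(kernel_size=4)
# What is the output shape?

Input shape: (4, 114, 56, 51)
Output shape: (4, 114, 14, 12)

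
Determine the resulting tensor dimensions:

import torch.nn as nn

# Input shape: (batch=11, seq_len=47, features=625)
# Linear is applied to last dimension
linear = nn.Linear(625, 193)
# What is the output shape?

Input shape: (11, 47, 625)
Output shape: (11, 47, 193)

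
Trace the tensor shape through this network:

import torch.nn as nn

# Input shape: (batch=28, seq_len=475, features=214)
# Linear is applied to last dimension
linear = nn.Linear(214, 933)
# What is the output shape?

Input shape: (28, 475, 214)
Output shape: (28, 475, 933)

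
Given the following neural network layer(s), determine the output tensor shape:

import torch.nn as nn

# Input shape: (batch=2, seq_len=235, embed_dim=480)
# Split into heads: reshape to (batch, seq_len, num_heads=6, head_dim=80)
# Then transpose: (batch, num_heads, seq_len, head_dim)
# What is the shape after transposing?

Input shape: (2, 235, 480)
  -> after reshape: (2, 235, 6, 80)
Output shape: (2, 6, 235, 80)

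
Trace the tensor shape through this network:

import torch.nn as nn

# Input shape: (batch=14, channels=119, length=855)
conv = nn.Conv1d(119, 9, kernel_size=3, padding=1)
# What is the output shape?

Input shape: (14, 119, 855)
Output shape: (14, 9, 855)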